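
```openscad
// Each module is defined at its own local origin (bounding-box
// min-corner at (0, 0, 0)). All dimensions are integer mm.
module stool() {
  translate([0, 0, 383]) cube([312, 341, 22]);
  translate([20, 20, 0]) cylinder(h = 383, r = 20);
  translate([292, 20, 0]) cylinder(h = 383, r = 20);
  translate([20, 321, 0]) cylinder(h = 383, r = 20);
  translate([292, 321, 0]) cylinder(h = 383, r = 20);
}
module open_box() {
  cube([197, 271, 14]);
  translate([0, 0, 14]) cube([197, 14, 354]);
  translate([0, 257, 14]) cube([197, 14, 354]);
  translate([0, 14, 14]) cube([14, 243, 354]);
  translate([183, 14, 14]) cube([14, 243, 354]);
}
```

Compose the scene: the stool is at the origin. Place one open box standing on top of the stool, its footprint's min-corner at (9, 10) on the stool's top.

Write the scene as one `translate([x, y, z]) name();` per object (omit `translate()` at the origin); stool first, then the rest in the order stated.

stool();
translate([9, 10, 405]) open_box();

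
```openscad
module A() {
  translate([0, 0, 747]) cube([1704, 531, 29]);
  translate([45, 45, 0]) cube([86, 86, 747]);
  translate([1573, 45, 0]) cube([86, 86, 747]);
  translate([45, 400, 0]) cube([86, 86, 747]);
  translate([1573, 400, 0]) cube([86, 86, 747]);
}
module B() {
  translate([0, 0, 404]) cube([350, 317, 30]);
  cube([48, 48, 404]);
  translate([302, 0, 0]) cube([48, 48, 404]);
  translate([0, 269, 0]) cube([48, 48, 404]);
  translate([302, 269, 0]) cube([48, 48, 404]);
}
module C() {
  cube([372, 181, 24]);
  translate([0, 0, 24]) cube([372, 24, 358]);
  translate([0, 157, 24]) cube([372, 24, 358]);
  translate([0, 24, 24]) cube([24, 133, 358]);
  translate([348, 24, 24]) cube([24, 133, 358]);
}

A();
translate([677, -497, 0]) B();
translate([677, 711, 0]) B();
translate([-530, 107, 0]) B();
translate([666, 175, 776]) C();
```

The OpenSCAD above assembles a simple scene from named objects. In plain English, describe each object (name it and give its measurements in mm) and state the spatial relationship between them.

A is a rectangular dining table. The top is 1704×531×29 mm with its upper surface at z = 776 mm. It stands on four 86×86 mm square legs, each inset 45 mm from the nearest pair of top edges, running from the floor to the underside of the top.

B is a four-legged stool. The seat is a 350×317×30 mm slab whose top surface is at z = 434 mm; four square legs, each 48×48 mm in cross-section, run from the floor (z = 0) to the underside of the seat, each flush with a corner of the seat.

C is an open-topped rectangular box: outside dimensions 372×181×382 mm, with a uniform wall and base thickness of 24 mm. The base is a full 372×181 slab on the floor; four walls sit on top of the base. The front and back walls (the −y and +y sides) span the full width; the two side walls fit between them.

Three stools sit around the table at the −y, +y, −x sides. The open box is on top of the table, centred.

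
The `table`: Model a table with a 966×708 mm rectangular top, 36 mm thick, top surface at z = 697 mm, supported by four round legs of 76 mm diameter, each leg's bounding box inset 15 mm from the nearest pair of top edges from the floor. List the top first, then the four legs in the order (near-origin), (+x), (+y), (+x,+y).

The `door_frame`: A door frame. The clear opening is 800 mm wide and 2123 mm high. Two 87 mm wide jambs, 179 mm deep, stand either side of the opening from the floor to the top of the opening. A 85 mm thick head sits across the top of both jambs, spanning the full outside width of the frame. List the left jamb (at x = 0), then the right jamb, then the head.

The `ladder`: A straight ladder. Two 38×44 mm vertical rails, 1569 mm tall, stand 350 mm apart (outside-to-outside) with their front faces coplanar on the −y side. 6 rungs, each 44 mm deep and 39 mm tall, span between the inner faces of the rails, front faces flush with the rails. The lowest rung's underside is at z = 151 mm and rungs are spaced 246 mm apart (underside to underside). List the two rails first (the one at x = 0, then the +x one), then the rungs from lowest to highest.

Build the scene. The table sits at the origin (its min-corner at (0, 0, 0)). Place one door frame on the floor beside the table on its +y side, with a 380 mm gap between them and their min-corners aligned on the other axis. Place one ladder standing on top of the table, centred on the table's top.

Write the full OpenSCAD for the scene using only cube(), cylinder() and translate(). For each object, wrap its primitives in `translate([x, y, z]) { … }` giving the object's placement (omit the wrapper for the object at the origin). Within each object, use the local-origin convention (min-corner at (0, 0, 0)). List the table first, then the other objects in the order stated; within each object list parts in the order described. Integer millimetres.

translate([0, 0, 661]) cube([966, 708, 36]);
translate([53, 53, 0]) cylinder(h = 661, r = 38);
translate([913, 53, 0]) cylinder(h = 661, r = 38);
translate([53, 655, 0]) cylinder(h = 661, r = 38);
translate([913, 655, 0]) cylinder(h = 661, r = 38);
translate([0, 1088, 0]) {
  cube([87, 179, 2123]);
  translate([887, 0, 0]) cube([87, 179, 2123]);
  translate([0, 0, 2123]) cube([974, 179, 85]);
}
translate([308, 332, 697]) {
  cube([38, 44, 1569]);
  translate([312, 0, 0]) cube([38, 44, 1569]);
  translate([38, 0, 151]) cube([274, 44, 39]);
  translate([38, 0, 397]) cube([274, 44, 39]);
  translate([38, 0, 643]) cube([274, 44, 39]);
  translate([38, 0, 889]) cube([274, 44, 39]);
  translate([38, 0, 1135]) cube([274, 44, 39]);
  translate([38, 0, 1381]) cube([274, 44, 39]);
}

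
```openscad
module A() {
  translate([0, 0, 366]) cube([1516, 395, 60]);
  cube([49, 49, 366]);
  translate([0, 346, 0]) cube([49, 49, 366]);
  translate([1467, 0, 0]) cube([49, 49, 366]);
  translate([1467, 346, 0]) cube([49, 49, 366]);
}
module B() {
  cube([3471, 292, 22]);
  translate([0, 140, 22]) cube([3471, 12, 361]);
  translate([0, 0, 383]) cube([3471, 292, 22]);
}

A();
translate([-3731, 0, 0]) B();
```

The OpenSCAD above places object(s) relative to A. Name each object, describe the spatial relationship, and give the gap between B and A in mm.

The I-beam's nearest face is 260 mm from the bench's −x face.

A is a bench. B is an I-beam. The I-beam is on the floor beside the bench on its −x side. The gap between the I-beam and the bench is 260 mm.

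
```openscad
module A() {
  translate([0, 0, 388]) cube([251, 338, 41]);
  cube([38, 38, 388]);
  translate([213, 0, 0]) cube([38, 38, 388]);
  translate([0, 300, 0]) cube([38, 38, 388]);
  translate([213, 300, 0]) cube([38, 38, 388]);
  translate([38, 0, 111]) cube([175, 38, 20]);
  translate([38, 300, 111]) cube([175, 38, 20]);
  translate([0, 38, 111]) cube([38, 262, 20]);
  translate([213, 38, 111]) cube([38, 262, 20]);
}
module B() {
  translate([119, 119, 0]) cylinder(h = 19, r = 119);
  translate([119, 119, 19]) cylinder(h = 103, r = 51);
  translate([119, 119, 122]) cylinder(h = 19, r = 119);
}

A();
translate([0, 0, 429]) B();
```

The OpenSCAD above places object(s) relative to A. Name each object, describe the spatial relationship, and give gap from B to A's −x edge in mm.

A is a stool. B is a spool. The spool is on top of the stool. The gap from the spool to the stool's −x edge is 0 mm.

The spool's min-x is at 0; the stool's min-x is 0; gap = 0 mm.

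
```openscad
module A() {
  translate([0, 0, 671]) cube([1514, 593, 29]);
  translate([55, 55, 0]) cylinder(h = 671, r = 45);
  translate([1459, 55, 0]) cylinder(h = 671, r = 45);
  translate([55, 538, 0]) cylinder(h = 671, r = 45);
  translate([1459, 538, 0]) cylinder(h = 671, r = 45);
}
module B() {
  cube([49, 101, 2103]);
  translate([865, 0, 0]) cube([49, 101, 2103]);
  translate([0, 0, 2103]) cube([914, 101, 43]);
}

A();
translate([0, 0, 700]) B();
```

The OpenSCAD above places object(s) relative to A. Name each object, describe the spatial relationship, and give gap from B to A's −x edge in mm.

The door frame's min-x is at 0; the table's min-x is 0; gap = 0 mm.

A is a table. B is a door frame. The door frame is on top of the table. The gap from the door frame to the table's −x edge is 0 mm.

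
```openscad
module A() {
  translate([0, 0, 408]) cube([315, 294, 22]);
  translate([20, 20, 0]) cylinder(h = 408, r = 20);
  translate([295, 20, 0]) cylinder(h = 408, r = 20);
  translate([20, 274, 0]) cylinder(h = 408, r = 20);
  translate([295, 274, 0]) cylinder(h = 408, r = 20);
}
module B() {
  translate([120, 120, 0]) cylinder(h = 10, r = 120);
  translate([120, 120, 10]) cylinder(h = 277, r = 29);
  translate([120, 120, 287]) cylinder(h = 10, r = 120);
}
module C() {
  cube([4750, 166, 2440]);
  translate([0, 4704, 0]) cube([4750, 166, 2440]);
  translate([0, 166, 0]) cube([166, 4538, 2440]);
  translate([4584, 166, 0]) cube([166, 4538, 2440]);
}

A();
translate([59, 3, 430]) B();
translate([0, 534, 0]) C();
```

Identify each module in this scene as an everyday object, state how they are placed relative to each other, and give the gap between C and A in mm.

A is a stool. B is a spool. C is a house frame. The spool is on top of the stool. The house frame is on the floor beside the stool on its +y side. The gap between the house frame and the stool is 240 mm.

The house frame's nearest face is 240 mm from the stool's +y face.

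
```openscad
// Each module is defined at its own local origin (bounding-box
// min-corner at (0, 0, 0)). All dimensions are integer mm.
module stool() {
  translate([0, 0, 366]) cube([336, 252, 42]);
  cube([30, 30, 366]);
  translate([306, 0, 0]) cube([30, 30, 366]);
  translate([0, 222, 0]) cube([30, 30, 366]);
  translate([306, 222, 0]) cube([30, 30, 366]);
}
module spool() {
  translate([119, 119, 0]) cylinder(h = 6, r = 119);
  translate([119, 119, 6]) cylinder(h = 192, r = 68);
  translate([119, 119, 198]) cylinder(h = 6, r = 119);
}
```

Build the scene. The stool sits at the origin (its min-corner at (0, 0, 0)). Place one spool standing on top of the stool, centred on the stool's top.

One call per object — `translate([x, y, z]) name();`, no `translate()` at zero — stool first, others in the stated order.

stool();
translate([49, 7, 408]) spool();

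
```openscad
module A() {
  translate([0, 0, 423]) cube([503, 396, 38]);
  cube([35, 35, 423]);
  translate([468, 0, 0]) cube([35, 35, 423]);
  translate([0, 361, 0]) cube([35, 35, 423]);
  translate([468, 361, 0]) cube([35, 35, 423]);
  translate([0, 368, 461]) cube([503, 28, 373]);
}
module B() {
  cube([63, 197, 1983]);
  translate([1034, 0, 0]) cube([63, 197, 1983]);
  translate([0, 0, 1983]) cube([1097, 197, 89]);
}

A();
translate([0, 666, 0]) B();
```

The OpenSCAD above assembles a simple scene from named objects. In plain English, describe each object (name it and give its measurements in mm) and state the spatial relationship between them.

A is a chair. The seat is a 503×396×38 mm slab with its top at z = 461 mm, on four 35×35 mm corner legs (flush with the seat edges, standing on z = 0). A flat backrest 28 mm thick, 373 mm tall, spans the full seat width and rises from the seat top along its +y edge, rear face flush with the rear of the seat.

B is a rectangular door frame: two vertical jambs of 63×197 mm section, 1983 mm tall, with a clear opening 971 mm wide between their inner faces. A header 89 mm tall and 197 mm deep lies on top of the jambs and spans the full outside width.

The door frame is on the floor beside the chair on its +y side.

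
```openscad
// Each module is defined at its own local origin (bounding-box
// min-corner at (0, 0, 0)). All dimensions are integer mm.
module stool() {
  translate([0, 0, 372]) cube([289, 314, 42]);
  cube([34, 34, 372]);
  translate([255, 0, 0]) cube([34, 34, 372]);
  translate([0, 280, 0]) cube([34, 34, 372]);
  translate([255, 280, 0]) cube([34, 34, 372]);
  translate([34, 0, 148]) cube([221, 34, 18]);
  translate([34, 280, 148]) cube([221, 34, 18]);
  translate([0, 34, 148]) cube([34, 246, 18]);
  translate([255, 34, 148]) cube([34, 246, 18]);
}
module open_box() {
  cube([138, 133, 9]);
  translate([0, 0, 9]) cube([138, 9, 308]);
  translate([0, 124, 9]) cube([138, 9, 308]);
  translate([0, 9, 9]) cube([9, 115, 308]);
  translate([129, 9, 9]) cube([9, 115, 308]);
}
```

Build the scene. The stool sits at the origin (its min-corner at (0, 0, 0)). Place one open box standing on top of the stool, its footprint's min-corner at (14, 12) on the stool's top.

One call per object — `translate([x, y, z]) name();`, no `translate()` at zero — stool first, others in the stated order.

stool();
translate([14, 12, 414]) open_box();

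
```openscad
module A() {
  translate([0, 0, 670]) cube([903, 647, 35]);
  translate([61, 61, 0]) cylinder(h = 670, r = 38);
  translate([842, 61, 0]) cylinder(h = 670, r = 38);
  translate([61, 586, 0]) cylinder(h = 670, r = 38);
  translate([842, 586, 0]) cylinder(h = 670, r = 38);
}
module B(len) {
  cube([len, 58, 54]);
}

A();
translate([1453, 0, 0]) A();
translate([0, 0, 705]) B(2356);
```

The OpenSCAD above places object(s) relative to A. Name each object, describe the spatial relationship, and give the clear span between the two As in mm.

Second table starts at x = 1453; first ends at x = 903; clear span = 1453 − 903 = 550 mm.

A is a table. B is a beam. A beam spans the tops of two tables. The clear span between the two tables is 550 mm.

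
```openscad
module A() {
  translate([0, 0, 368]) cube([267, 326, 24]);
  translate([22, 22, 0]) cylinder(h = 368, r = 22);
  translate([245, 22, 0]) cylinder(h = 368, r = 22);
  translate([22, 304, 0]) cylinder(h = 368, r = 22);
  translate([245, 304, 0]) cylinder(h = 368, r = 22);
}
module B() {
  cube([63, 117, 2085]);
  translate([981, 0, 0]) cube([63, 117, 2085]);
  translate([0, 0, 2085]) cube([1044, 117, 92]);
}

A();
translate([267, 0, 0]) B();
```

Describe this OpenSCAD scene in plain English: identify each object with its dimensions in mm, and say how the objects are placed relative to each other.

A is a four-legged stool. The seat is a 267×326×24 mm slab whose top surface is at z = 392 mm; four round legs, each 44 mm in diameter, run from the floor (z = 0) to the underside of the seat, each leg's axis is inset half a diameter from the nearest pair of seat edges (so the leg's bounding box is flush with the corner).

B is a door frame. The clear opening is 918 mm wide and 2085 mm high. Two 63 mm wide jambs, 117 mm deep, stand either side of the opening from the floor to the top of the opening. A 92 mm thick head sits across the top of both jambs, spanning the full outside width of the frame.

The door frame is against the stool's +x side, with their −y faces flush.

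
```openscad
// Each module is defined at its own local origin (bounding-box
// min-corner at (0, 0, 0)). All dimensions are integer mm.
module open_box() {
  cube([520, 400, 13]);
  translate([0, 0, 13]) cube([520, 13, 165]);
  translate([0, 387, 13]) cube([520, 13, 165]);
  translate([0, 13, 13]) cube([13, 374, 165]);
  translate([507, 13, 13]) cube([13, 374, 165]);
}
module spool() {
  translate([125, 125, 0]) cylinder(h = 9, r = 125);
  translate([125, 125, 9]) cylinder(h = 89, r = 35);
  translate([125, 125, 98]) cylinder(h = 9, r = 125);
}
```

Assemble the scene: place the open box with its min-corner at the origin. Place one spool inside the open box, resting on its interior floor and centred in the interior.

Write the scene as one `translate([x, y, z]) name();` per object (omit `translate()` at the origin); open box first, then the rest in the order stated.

open_box();
translate([135, 75, 13]) spool();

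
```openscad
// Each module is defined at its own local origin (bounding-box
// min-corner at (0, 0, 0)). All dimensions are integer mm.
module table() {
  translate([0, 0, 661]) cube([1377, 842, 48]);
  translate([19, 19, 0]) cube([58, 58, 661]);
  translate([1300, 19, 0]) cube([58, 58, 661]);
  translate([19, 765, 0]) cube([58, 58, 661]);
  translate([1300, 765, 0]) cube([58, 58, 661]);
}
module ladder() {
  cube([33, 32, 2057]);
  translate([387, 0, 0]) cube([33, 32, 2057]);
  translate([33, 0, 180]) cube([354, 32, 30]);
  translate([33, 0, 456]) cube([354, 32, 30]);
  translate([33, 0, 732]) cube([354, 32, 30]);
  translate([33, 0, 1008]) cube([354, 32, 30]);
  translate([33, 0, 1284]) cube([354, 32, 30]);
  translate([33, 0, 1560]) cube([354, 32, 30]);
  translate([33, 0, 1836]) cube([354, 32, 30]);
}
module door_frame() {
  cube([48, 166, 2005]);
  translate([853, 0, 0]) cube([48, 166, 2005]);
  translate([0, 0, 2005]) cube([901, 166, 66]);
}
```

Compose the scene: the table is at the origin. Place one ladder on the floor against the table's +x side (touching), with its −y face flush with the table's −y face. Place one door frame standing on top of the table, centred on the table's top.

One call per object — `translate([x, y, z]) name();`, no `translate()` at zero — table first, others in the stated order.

table();
translate([1377, 0, 0]) ladder();
translate([238, 338, 709]) door_frame();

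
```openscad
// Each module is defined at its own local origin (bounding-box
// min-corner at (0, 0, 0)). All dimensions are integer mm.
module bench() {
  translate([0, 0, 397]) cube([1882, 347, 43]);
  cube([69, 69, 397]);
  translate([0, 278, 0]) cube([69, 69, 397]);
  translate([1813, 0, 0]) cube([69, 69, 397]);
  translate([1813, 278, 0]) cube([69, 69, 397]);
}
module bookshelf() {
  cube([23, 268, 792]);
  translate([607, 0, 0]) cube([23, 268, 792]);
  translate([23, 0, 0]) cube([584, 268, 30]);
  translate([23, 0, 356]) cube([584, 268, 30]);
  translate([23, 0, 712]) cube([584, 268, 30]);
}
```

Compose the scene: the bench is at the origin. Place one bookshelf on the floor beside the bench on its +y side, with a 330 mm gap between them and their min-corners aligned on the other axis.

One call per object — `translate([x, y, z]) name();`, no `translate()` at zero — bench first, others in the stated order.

bench();
translate([0, 677, 0]) bookshelf();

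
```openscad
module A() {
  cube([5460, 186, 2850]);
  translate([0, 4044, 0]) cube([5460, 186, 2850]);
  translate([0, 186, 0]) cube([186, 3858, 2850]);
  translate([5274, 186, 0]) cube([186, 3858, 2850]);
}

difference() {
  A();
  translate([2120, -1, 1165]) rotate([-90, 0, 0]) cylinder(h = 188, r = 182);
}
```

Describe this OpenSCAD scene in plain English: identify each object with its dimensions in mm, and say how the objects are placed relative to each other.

A is the wall frame of a small rectangular building: four walls, each 2850 mm tall and 186 mm thick, enclosing a footprint 5460 mm (x) by 4230 mm (y) outside-to-outside, with no floor or roof. The front and back walls (the −y and +y sides) span the full width; the two side walls fit between them.

The house frame has a circular hole of radius 182 mm through its front wall, centred at (x = 2120, z = 1165).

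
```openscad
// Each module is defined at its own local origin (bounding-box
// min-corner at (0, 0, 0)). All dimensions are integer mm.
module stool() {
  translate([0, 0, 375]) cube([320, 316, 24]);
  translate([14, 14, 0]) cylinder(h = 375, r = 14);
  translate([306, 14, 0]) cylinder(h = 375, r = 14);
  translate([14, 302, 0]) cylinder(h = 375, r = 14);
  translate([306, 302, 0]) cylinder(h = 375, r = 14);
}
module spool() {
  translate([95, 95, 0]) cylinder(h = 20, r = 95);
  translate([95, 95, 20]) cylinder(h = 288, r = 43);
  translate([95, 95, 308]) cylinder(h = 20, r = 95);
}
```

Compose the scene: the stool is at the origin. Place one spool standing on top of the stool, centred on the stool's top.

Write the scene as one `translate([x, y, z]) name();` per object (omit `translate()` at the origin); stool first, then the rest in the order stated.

stool();
translate([65, 63, 399]) spool();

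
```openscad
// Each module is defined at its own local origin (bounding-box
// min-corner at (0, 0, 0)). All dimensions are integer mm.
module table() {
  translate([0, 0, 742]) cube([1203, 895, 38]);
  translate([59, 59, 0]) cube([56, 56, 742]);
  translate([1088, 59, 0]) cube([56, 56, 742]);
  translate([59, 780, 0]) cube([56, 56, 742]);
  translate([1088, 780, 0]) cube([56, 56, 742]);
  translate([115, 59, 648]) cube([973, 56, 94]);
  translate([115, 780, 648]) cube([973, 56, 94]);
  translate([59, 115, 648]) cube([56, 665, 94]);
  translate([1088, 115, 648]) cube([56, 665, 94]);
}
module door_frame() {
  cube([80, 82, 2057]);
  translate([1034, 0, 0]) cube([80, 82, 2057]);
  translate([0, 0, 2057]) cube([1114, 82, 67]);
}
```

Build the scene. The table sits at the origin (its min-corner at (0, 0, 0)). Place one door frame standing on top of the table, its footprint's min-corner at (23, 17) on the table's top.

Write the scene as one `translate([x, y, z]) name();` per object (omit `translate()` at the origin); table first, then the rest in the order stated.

table();
translate([23, 17, 780]) door_frame();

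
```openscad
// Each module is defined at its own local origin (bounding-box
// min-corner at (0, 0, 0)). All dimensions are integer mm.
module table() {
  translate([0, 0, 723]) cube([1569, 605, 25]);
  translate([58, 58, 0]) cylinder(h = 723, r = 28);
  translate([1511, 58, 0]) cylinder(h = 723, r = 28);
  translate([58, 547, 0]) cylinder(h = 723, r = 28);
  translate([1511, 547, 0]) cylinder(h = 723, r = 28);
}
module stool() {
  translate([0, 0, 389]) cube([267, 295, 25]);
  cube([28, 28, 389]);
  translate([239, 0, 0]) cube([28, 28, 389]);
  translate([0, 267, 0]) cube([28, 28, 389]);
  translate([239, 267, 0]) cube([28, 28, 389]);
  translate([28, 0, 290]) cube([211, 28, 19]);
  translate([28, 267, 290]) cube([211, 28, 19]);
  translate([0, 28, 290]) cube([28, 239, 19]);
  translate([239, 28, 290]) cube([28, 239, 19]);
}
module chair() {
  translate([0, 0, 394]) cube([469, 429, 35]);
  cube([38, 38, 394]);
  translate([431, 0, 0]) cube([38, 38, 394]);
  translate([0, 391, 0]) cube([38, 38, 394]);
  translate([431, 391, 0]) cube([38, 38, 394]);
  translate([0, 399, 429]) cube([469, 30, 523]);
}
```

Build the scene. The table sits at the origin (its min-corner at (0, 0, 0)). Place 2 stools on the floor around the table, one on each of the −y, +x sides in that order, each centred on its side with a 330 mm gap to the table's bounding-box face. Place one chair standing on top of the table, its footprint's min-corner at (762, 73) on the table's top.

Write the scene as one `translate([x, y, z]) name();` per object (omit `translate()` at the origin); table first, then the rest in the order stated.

table();
translate([651, -625, 0]) stool();
translate([1899, 155, 0]) stool();
translate([762, 73, 748]) chair();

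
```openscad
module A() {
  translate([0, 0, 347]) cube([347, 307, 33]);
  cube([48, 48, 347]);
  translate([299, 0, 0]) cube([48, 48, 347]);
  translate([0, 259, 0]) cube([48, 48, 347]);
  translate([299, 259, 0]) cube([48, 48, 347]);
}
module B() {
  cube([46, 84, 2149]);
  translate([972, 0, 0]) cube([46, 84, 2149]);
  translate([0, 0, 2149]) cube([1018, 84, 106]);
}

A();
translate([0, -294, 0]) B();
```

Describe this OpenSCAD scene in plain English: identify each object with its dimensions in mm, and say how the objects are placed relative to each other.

A is a four-legged stool. The seat is a 347×307×33 mm slab whose top surface is at z = 380 mm; four square legs, each 48×48 mm in cross-section, run from the floor (z = 0) to the underside of the seat, each flush with a corner of the seat.

B is a door frame. The clear opening is 926 mm wide and 2149 mm high. Two 46 mm wide jambs, 84 mm deep, stand either side of the opening from the floor to the top of the opening. A 106 mm thick head sits across the top of both jambs, spanning the full outside width of the frame.

The door frame is on the floor beside the stool on its −y side.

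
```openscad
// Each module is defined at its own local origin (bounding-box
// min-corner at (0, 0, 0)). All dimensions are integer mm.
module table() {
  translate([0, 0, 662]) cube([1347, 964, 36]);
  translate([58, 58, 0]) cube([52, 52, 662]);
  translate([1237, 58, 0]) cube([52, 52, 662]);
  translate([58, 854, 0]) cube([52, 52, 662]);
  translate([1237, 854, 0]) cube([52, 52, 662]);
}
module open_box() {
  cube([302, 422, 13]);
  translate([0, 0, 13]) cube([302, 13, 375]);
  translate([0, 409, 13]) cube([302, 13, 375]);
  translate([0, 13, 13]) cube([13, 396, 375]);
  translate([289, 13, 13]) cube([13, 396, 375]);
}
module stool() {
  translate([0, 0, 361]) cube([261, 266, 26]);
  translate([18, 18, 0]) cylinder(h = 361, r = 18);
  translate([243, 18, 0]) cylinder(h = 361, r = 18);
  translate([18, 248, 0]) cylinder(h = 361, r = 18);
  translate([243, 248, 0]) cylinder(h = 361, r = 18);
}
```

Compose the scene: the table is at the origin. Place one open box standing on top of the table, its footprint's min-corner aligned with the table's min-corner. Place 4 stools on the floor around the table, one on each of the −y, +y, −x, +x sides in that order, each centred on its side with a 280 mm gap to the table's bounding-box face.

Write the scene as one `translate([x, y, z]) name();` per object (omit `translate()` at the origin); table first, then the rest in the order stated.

table();
translate([0, 0, 698]) open_box();
translate([543, -546, 0]) stool();
translate([543, 1244, 0]) stool();
translate([-541, 349, 0]) stool();
translate([1627, 349, 0]) stool();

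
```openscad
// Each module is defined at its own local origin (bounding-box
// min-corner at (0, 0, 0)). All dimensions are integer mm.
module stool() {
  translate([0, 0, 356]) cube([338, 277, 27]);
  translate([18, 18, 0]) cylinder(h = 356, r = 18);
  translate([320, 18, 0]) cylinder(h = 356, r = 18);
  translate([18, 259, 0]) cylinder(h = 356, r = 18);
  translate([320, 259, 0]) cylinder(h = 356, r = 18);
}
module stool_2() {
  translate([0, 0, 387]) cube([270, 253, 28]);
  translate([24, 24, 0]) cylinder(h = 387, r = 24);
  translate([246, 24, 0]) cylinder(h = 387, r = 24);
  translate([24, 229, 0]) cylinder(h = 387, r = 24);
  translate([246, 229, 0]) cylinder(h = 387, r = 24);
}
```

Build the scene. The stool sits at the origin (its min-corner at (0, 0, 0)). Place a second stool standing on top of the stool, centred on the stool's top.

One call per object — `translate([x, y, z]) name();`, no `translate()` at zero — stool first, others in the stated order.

stool();
translate([34, 12, 383]) stool_2();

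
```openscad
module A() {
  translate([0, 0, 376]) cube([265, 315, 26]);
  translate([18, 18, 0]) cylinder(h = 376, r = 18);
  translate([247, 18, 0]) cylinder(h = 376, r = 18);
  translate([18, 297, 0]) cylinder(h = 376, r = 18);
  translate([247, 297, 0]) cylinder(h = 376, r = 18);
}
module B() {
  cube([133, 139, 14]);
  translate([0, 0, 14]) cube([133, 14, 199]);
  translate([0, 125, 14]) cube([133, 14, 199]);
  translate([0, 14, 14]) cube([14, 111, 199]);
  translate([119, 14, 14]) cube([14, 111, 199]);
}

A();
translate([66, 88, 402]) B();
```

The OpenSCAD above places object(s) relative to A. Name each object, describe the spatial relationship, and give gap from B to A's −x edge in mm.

A is a stool. B is an open box. The open box is on top of the stool, centred. The gap from the open box to the stool's −x edge is 66 mm.

The open box's min-x is at 66; the stool's min-x is 0; gap = 66 mm.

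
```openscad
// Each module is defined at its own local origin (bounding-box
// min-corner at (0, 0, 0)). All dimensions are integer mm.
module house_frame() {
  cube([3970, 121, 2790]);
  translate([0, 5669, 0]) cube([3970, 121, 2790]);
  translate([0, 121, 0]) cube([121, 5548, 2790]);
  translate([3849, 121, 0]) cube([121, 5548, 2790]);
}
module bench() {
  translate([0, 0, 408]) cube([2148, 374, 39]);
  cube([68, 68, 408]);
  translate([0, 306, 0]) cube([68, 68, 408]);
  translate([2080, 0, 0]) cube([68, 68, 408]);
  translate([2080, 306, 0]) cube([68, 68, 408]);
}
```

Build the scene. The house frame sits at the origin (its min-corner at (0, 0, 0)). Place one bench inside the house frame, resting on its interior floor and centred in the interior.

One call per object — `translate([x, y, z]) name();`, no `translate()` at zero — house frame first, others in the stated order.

house_frame();
translate([911, 2708, 0]) bench();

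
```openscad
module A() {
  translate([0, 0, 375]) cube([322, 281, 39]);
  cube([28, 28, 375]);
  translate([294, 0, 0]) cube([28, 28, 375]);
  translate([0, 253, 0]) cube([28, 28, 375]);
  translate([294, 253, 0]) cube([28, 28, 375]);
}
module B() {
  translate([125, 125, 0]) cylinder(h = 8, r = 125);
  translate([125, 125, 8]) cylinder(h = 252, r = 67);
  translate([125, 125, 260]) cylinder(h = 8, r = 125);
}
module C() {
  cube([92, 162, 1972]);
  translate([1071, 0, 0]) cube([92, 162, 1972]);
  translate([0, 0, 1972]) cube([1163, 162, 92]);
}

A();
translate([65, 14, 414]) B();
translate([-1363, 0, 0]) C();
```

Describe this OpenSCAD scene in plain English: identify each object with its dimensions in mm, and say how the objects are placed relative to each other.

A is a simple wooden stool: a rectangular seat 322 mm (x) by 281 mm (y), 39 mm thick, top face at z = 414 mm, on four square legs, each 28×28 mm in cross-section. The legs rest on z = 0, each flush with a corner of the seat.

B is a spool: two coaxial disc flanges of radius 125 mm and thickness 8 mm, joined by a core cylinder of radius 67 mm and height 252 mm. The lower flange rests on z = 0 and the three cylinders share a vertical axis.

C is a rectangular door frame: two vertical jambs of 92×162 mm section, 1972 mm tall, with a clear opening 979 mm wide between their inner faces. A header 92 mm tall and 162 mm deep lies on top of the jambs and spans the full outside width.

The spool is on top of the stool. The door frame is on the floor beside the stool on its −x side.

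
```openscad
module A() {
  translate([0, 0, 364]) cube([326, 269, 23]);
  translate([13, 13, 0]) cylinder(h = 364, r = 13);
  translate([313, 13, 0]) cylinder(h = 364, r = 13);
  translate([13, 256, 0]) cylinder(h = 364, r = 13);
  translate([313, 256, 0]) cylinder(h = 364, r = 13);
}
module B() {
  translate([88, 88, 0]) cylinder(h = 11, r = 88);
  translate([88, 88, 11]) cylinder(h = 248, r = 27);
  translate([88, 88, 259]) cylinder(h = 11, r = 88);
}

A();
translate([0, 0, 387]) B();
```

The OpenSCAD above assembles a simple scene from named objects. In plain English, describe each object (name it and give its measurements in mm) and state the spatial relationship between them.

A is a simple wooden stool: a rectangular seat 326 mm (x) by 269 mm (y), 23 mm thick, top face at z = 387 mm, on four round legs, each 26 mm in diameter. The legs rest on z = 0, each leg's axis is inset half a diameter from the nearest pair of seat edges (so the leg's bounding box is flush with the corner).

B is a spool: two coaxial disc flanges of radius 88 mm and thickness 11 mm, joined by a core cylinder of radius 27 mm and height 248 mm. The lower flange rests on z = 0 and the three cylinders share a vertical axis.

The spool is on top of the stool.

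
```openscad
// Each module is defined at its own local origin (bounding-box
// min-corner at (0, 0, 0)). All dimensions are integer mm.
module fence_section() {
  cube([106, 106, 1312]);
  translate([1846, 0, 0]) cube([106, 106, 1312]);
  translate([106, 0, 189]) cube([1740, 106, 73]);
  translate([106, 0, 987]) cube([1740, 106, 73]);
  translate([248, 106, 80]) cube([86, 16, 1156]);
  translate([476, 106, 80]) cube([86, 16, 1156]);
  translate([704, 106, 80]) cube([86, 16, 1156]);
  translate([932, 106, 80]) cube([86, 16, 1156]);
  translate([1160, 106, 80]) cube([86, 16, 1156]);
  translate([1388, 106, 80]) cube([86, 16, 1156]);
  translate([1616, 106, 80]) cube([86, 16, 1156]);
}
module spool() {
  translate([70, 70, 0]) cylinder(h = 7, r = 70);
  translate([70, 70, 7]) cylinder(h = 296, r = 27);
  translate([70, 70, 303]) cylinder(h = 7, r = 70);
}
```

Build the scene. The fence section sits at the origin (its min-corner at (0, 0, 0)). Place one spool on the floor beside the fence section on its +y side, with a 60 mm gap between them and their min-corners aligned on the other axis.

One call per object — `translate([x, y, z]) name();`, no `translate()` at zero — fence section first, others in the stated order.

fence_section();
translate([0, 182, 0]) spool();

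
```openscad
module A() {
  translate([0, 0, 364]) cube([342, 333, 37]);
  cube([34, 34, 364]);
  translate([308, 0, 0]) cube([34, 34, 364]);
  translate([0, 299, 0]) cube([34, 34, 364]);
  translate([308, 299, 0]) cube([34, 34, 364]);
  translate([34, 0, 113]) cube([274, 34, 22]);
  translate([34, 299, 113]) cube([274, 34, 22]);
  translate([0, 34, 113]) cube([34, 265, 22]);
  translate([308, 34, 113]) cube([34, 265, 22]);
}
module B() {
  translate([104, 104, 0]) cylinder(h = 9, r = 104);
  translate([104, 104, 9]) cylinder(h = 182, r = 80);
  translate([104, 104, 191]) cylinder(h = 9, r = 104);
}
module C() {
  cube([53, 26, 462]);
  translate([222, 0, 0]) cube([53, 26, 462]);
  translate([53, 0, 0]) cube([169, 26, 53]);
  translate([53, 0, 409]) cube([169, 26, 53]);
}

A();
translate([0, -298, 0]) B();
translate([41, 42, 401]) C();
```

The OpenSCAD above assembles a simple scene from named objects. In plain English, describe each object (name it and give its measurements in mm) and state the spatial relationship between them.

A is a four-legged stool. The seat is 342×333 mm, 37 mm thick, top at z = 401 mm. It stands on four square legs, each 34×34 mm in cross-section, from z = 0 to the seat underside, each flush with a corner of the seat. Four stretchers, 34 mm wide and 22 mm tall, connect adjacent legs with their undersides at z = 113 mm, each running between the inner faces of the legs it joins and aligned with the legs' outer faces on the other axis.

B is a spool: two coaxial disc flanges of radius 104 mm and thickness 9 mm, joined by a core cylinder of radius 80 mm and height 182 mm. The lower flange rests on z = 0 and the three cylinders share a vertical axis.

C is a picture frame with a 169×356 mm rectangular opening (x by z) and a uniform 53 mm border on every side. Frame depth is 26 mm along y. It is built from two vertical stiles running the full outside height and two horizontal rails spanning the gap between the stiles.

The spool is on the floor beside the stool on its −y side. The picture frame is on top of the stool.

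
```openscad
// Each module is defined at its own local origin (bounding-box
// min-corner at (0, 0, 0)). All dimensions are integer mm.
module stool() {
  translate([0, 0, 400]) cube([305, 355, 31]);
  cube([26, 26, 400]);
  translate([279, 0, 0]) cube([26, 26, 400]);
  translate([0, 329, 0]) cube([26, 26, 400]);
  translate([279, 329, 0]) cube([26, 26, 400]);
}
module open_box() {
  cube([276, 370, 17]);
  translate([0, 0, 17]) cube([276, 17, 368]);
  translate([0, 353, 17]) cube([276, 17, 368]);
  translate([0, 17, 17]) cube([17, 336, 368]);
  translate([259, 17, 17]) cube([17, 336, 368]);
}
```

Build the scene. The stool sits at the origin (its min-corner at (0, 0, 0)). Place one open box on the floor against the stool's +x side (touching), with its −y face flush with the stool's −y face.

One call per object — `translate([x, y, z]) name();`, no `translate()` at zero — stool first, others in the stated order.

stool();
translate([305, 0, 0]) open_box();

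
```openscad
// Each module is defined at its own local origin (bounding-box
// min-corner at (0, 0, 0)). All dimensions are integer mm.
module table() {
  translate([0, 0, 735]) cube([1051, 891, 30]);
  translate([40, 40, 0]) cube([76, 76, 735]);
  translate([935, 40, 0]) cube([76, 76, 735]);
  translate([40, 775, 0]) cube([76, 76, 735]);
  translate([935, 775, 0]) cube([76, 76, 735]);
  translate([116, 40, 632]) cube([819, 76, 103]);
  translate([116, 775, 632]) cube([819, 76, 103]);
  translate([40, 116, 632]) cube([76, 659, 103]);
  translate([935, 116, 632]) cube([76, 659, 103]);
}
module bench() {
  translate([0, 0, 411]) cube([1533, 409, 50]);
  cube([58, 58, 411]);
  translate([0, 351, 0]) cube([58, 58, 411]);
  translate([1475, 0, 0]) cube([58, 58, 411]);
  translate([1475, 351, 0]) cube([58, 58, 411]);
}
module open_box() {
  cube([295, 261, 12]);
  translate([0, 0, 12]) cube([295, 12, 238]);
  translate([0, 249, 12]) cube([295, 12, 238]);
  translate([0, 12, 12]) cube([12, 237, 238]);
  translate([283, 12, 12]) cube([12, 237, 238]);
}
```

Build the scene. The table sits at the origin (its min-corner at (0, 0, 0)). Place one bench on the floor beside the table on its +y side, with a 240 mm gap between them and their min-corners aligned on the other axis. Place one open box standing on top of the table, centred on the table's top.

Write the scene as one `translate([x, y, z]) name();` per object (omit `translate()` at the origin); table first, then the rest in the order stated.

table();
translate([0, 1131, 0]) bench();
translate([378, 315, 765]) open_box();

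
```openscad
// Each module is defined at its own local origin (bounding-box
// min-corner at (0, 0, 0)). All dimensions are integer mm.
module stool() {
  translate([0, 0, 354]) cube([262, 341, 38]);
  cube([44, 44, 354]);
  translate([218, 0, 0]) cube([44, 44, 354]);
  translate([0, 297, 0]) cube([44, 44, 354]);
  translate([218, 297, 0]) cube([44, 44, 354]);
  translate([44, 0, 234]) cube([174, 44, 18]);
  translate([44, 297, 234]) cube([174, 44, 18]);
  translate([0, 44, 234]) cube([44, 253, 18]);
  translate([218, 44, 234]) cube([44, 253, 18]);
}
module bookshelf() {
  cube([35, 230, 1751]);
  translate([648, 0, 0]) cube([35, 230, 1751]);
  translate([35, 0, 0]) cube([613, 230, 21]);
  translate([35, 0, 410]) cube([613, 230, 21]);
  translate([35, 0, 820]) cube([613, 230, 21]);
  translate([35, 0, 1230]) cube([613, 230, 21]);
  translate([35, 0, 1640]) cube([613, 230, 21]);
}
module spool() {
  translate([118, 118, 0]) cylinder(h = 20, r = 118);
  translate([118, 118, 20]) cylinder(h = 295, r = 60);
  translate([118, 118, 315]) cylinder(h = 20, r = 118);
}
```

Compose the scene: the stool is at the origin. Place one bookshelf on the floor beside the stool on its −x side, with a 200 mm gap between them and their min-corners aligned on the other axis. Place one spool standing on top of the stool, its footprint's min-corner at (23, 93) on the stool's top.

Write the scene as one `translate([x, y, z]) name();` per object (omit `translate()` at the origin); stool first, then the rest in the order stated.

stool();
translate([-883, 0, 0]) bookshelf();
translate([23, 93, 392]) spool();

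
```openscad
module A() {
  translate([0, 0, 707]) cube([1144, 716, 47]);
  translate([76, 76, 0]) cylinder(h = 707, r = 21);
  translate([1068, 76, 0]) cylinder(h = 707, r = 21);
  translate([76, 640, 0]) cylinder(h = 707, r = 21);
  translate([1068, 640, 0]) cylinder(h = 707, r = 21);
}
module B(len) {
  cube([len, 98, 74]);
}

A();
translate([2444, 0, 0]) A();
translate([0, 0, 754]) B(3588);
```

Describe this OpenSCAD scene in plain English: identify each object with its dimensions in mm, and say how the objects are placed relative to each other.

A is a rectangular dining table. The top is 1144×716×47 mm with its upper surface at z = 754 mm. It stands on four round legs of 42 mm diameter, each leg's bounding box inset 55 mm from the nearest pair of top edges, running from the floor to the underside of the top.

B is a rectangular beam 3588 mm long (x), 98 mm deep (y), 74 mm thick (z).

The beam spans the tops of two tables placed 1300 mm apart, resting at z = 754 mm.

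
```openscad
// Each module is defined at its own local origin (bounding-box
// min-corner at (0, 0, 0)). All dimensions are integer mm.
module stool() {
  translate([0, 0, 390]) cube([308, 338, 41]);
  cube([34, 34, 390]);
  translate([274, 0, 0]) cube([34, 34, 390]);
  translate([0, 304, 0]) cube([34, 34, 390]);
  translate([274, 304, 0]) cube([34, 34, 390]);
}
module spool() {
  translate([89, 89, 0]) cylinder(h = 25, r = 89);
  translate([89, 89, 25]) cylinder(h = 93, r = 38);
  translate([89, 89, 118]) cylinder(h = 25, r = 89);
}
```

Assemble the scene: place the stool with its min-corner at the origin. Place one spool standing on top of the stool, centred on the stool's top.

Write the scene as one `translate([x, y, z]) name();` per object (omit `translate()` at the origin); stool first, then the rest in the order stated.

stool();
translate([65, 80, 431]) spool();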